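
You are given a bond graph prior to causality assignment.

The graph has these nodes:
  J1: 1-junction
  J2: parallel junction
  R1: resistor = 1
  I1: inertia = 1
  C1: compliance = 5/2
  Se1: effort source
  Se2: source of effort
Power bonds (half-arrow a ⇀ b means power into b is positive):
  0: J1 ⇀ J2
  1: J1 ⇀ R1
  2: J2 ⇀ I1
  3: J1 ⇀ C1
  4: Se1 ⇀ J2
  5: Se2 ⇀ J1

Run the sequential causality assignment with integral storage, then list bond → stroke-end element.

#4 stroke at J2  (Se1 (Se) sets effort on bond)
#5 stroke at J1  (Se2 fixes effort; stroke away)
#0 stroke at J1  (0-jn J2 has e-setter on 4)
#2 stroke at I1  (J2: bond 4 brought effort, rest push out)
#3 stroke at J1  (C1 integral (e out))
#1 stroke at R1  (only one flow-in slot at J1)

b0 stroke at J1
b1 stroke at R1
b2 stroke at I1
b3 stroke at J1
b4 stroke at J2
b5 stroke at J1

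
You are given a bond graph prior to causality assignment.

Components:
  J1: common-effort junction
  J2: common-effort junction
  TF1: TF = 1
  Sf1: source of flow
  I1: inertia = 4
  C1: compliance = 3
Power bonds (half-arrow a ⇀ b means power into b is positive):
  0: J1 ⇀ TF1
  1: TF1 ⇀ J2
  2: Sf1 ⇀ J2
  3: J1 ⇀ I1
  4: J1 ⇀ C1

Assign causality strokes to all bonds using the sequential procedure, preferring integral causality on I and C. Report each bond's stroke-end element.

bond 2 →Sf1  (Sf1 (Sf) sets flow on bond)
bond 1 →J2  (only one effort-in slot at J2)
bond 0 →TF1  (TF TF1: opposite of bond 1)
bond 3 →I1  (prefer integral on I1)
bond 4 →J1  (only one effort-in slot at J1)

bond 0 |TF1
bond 1 |J2
bond 2 |Sf1
bond 3 |I1
bond 4 |J1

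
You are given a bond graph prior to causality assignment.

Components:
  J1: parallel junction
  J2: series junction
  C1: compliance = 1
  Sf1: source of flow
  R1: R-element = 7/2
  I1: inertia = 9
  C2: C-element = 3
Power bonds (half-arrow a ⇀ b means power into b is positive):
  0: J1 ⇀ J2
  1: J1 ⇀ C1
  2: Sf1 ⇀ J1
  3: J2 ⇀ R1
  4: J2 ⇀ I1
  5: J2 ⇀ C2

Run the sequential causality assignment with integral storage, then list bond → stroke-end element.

bond 2 stroke→Sf1  (Sf1: flow source, stroke at near end)
bond 1 stroke→J1  (C1: C, integral causality)
bond 0 stroke→J2  (0-jn J1 has e-setter on 1)
bond 4 stroke→I1  (prefer integral on I1)
bond 3 stroke→J2  (common-f at J2 fixed by 4)
bond 5 stroke→J2  (common-f at J2 fixed by 4)

bond 0 →J2
bond 1 →J1
bond 2 →Sf1
bond 3 →J2
bond 4 →I1
bond 5 →J2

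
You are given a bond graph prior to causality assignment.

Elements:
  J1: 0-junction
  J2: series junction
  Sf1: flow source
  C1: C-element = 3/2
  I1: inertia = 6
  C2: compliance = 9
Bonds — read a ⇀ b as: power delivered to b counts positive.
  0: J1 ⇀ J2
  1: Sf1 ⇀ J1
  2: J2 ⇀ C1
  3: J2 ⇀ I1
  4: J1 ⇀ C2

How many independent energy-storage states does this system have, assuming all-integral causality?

3  (C1, C2, I1 all integral)

#1 |Sf1  (Sf1 fixes flow; stroke at Sf1)
#2 |J2  (C1 outputs effort q/C1)
#3 |I1  (I1: I, integral causality)
#0 |J2  (J2 flow already set via bond 3)
#4 |J1  (only one effort-in slot at J1)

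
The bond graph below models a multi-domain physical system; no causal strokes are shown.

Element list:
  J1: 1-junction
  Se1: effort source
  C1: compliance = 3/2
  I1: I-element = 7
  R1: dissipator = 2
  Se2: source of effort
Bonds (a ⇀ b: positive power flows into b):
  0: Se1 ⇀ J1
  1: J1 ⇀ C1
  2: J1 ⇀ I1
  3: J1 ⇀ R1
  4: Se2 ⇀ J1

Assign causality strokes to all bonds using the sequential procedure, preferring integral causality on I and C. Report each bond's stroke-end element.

b0 stroke at J1
b1 stroke at J1
b2 stroke at I1
b3 stroke at J1
b4 stroke at J1

#0 stroke at J1  (Se1 fixes effort; stroke away)
#4 stroke at J1  (Se2 (Se) sets effort on bond)
#1 stroke at J1  (C1: C, integral causality)
#2 stroke at I1  (I1 integral (f out))
#3 stroke at J1  (J1 flow already set via bond 2)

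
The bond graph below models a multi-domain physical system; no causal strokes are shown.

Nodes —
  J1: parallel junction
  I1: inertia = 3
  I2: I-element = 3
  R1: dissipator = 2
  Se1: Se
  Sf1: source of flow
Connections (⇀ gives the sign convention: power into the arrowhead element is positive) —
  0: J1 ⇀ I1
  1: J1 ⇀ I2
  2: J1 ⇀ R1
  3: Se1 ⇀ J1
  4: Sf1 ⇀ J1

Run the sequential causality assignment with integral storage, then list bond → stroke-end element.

β0 →I1
β1 →I2
β2 →R1
β3 →J1
β4 →Sf1

b3 stroke→J1  (Se1: effort source, stroke at far end)
b4 stroke→Sf1  (Sf1 (Sf) sets flow on bond)
b0 stroke→I1  (common-e at J1 fixed by 3)
b1 stroke→I2  (J1: bond 3 brought effort, rest push out)
b2 stroke→R1  (common-e at J1 fixed by 3)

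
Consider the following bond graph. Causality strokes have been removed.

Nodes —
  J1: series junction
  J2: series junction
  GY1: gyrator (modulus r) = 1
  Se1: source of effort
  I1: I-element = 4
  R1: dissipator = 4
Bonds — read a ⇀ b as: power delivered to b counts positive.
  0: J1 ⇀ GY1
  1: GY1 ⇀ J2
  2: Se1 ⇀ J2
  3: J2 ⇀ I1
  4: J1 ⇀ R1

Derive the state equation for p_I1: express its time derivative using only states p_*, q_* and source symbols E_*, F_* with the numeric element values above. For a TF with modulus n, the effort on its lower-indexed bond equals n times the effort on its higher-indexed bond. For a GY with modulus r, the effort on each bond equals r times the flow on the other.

dp_I1/dt = E_Se1 - p_I1/16

bond 2 →J2  (source Se1 imposes e)
bond 3 →I1  (I1 outputs flow p/I1)
bond 1 →J2  (J2: bond 3 brought flow, rest push out)
bond 0 →J1  (GY1 both-in/both-out from 1)
bond 4 →R1  (J1: last free bond brings flow in)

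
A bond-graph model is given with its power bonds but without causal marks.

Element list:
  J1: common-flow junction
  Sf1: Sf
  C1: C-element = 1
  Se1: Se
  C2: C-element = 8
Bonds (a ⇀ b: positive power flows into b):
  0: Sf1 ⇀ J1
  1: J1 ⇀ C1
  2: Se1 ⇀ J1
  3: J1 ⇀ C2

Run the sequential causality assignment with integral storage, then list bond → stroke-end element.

bond 0 stroke→Sf1
bond 1 stroke→J1
bond 2 stroke→J1
bond 3 stroke→J1

β0 |Sf1  (source Sf1 imposes f)
β2 |J1  (Se1 fixes effort; stroke away)
β1 |J1  (J1 flow already set via bond 0)
β3 |J1  (J1: bond 0 brought flow, rest push out)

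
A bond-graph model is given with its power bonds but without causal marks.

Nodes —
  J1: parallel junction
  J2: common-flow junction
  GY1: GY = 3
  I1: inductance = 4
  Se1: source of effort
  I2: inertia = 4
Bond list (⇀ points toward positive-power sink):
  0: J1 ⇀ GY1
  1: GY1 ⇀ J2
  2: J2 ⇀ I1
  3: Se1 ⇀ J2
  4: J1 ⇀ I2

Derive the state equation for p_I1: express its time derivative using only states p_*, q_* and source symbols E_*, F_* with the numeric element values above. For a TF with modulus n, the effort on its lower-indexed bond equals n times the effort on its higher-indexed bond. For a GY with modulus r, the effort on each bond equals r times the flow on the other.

#3 |J2  (Se1 (Se) sets effort on bond)
#2 |I1  (I1 outputs flow p/I1)
#1 |J2  (common-f at J2 fixed by 2)
#0 |J1  (GY1: gyrator matches bond 1)
#4 |I2  (0-jn J1 has e-setter on 0)

dp_I1/dt = E_Se1 - 3*p_I2/4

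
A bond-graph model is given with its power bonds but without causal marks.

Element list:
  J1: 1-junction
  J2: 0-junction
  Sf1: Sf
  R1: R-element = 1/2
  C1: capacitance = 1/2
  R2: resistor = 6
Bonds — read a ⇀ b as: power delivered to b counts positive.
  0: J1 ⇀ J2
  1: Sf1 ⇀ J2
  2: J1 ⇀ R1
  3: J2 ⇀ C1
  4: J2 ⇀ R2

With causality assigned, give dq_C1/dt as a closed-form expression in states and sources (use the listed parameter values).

dq_C1/dt = F_Sf1 - 13*q_C1/3

b1 stroke at Sf1  (source Sf1 imposes f)
b3 stroke at J2  (prefer integral on C1)
b0 stroke at J1  (J2: bond 3 brought effort, rest push out)
b4 stroke at R2  (common-e at J2 fixed by 3)
b2 stroke at R1  (closing 1-jn rule on J1)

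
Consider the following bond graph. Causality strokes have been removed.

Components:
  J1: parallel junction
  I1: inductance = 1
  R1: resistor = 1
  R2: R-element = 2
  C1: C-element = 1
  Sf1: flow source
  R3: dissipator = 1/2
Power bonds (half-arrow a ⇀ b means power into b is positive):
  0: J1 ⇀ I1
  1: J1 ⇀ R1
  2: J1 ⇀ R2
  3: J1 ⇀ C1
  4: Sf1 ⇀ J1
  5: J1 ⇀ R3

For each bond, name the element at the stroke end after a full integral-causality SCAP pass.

b0 |I1
b1 |R1
b2 |R2
b3 |J1
b4 |Sf1
b5 |R3

bond 4 |Sf1  (Sf1 (Sf) sets flow on bond)
bond 0 |I1  (I1 outputs flow p/I1)
bond 3 |J1  (C1 integral (e out))
bond 1 |R1  (common-e at J1 fixed by 3)
bond 2 |R2  (J1 effort already set via bond 3)
bond 5 |R3  (J1: bond 3 brought effort, rest push out)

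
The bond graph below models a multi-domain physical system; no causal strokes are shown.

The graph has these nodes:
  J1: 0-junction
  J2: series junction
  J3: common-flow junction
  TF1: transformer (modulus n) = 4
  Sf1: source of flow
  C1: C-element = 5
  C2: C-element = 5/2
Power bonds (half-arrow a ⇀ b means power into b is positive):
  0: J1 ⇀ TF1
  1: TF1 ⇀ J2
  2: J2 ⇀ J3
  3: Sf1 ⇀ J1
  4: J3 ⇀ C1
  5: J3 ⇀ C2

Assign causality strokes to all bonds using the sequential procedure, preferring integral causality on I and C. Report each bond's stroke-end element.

b3 →Sf1  (Sf1 (Sf) sets flow on bond)
b0 →J1  (J1 needs exactly one e-in)
b1 →TF1  (TF1: transformer flips bond 0)
b2 →J2  (J2: bond 1 brought flow, rest push out)
b4 →J3  (J3 flow already set via bond 2)
b5 →J3  (J3: bond 2 brought flow, rest push out)

β0 stroke→J1
β1 stroke→TF1
β2 stroke→J2
β3 stroke→Sf1
β4 stroke→J3
β5 stroke→J3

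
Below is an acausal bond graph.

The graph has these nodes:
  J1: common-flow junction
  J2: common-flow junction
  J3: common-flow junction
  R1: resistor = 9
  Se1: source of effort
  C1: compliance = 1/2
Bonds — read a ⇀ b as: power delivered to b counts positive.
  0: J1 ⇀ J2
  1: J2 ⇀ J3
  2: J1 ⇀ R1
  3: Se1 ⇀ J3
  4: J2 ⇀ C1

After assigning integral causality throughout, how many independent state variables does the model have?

1  (C1 all integral)

#3 |J3  (Se1 fixes effort; stroke away)
#1 |J2  (only one flow-in slot at J3)
#4 |J2  (prefer integral on C1)
#0 |J1  (closing 1-jn rule on J2)
#2 |R1  (only one flow-in slot at J1)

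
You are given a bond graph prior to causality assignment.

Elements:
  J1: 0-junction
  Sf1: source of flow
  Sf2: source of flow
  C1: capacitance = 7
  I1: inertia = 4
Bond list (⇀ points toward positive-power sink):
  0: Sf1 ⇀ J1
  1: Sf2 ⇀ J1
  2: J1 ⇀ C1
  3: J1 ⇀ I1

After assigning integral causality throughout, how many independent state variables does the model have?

2  (C1, I1 all integral)

b0 →Sf1  (Sf1: flow source, stroke at near end)
b1 →Sf2  (Sf2 fixes flow; stroke at Sf2)
b2 →J1  (C1 integral (e out))
b3 →I1  (0-jn J1 has e-setter on 2)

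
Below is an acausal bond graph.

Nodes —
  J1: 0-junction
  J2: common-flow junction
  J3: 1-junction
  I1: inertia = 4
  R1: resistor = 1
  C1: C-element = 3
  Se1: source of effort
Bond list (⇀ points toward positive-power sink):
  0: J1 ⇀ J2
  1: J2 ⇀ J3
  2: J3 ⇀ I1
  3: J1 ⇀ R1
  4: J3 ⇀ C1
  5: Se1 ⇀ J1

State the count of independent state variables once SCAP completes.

2  (C1, I1 all integral)

β5 stroke→J1  (Se1 (Se) sets effort on bond)
β0 stroke→J2  (J1 effort already set via bond 5)
β3 stroke→R1  (0-jn J1 has e-setter on 5)
β1 stroke→J3  (closing 1-jn rule on J2)
β2 stroke→I1  (prefer integral on I1)
β4 stroke→J3  (common-f at J3 fixed by 2)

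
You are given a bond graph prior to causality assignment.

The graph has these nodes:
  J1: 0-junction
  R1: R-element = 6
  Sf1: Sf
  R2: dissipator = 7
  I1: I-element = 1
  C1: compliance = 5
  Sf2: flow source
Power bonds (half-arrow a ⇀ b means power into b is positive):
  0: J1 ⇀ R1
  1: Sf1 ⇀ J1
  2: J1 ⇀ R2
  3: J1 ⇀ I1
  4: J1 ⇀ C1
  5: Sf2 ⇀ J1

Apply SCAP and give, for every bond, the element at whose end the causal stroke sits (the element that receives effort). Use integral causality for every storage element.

bond 1 →Sf1  (Sf1 fixes flow; stroke at Sf1)
bond 5 →Sf2  (Sf2 fixes flow; stroke at Sf2)
bond 3 →I1  (prefer integral on I1)
bond 4 →J1  (C1 outputs effort q/C1)
bond 0 →R1  (common-e at J1 fixed by 4)
bond 2 →R2  (0-jn J1 has e-setter on 4)

β0 stroke→R1
β1 stroke→Sf1
β2 stroke→R2
β3 stroke→I1
β4 stroke→J1
β5 stroke→Sf2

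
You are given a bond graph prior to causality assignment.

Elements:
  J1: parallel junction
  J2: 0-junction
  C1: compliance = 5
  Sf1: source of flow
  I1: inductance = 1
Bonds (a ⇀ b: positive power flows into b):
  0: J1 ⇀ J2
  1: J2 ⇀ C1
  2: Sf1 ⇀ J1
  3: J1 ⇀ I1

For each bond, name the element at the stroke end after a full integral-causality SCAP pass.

β0 stroke at J1
β1 stroke at J2
β2 stroke at Sf1
β3 stroke at I1

b2 stroke→Sf1  (source Sf1 imposes f)
b1 stroke→J2  (prefer integral on C1)
b0 stroke→J1  (0-jn J2 has e-setter on 1)
b3 stroke→I1  (0-jn J1 has e-setter on 0)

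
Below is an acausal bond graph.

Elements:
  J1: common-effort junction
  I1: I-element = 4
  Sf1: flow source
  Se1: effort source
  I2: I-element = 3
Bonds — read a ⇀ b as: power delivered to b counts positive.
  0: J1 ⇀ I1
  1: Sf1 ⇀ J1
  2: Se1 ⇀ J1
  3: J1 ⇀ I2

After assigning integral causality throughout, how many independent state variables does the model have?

2  (I1, I2 all integral)

bond 1 →Sf1  (source Sf1 imposes f)
bond 2 →J1  (source Se1 imposes e)
bond 0 →I1  (J1 effort already set via bond 2)
bond 3 →I2  (common-e at J1 fixed by 2)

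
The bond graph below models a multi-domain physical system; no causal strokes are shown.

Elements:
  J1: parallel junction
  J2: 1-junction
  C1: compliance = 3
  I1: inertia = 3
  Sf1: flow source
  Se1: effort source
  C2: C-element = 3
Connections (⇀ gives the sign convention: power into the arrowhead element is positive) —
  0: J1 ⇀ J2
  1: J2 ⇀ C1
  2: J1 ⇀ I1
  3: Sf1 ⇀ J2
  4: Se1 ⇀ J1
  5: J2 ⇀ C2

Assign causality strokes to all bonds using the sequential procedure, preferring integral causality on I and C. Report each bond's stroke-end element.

bond 3 stroke→Sf1  (Sf1 fixes flow; stroke at Sf1)
bond 4 stroke→J1  (Se1: effort source, stroke at far end)
bond 0 stroke→J2  (0-jn J1 has e-setter on 4)
bond 2 stroke→I1  (0-jn J1 has e-setter on 4)
bond 1 stroke→J2  (1-jn J2 has f-setter on 3)
bond 5 stroke→J2  (common-f at J2 fixed by 3)

β0 →J2
β1 →J2
β2 →I1
β3 →Sf1
β4 →J1
β5 →J2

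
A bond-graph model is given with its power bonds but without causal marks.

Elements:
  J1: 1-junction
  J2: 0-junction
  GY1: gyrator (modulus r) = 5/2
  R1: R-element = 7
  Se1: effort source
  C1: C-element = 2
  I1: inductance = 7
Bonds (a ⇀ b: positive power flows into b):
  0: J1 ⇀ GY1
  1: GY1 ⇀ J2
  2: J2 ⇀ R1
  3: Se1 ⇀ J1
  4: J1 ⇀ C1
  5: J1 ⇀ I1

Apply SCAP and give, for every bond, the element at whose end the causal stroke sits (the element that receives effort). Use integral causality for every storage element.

β3 |J1  (Se1: effort source, stroke at far end)
β4 |J1  (C1: C, integral causality)
β5 |I1  (prefer integral on I1)
β0 |J1  (1-jn J1 has f-setter on 5)
β1 |J2  (GY GY1: same side as bond 0)
β2 |R1  (common-e at J2 fixed by 1)

bond 0 stroke at J1
bond 1 stroke at J2
bond 2 stroke at R1
bond 3 stroke at J1
bond 4 stroke at J1
bond 5 stroke at I1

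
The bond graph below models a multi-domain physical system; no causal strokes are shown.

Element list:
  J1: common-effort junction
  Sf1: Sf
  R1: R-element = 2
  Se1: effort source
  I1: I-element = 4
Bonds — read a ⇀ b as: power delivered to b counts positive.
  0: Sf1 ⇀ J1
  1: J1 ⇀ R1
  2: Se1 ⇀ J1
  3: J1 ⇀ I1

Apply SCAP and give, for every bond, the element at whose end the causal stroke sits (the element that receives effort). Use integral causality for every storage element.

#0 stroke→Sf1
#1 stroke→R1
#2 stroke→J1
#3 stroke→I1

β0 stroke at Sf1  (Sf1 (Sf) sets flow on bond)
β2 stroke at J1  (Se1: effort source, stroke at far end)
β1 stroke at R1  (0-jn J1 has e-setter on 2)
β3 stroke at I1  (common-e at J1 fixed by 2)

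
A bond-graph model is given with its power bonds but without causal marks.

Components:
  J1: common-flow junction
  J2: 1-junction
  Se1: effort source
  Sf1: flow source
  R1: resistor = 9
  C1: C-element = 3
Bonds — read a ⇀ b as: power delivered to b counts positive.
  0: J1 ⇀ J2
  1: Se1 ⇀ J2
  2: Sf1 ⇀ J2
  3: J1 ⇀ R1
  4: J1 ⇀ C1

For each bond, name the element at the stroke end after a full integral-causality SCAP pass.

#0 stroke→J2
#1 stroke→J2
#2 stroke→Sf1
#3 stroke→J1
#4 stroke→J1

β1 stroke→J2  (Se1 fixes effort; stroke away)
β2 stroke→Sf1  (Sf1 (Sf) sets flow on bond)
β0 stroke→J2  (J2: bond 2 brought flow, rest push out)
β3 stroke→J1  (J1 flow already set via bond 0)
β4 stroke→J1  (J1: bond 0 brought flow, rest push out)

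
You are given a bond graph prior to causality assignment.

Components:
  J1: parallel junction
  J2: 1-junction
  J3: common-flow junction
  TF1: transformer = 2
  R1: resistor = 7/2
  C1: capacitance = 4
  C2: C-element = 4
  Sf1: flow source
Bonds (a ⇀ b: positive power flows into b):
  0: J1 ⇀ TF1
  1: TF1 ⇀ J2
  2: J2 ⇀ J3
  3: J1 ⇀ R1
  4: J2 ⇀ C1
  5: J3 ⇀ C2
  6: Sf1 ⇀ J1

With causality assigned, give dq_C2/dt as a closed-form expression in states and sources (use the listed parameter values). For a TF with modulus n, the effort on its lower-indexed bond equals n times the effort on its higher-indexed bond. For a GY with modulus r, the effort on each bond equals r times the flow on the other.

dq_C2/dt = 2*F_Sf1 - 2*q_C1/7 - 2*q_C2/7

β6 stroke→Sf1  (source Sf1 imposes f)
β4 stroke→J2  (C1 integral (e out))
β5 stroke→J3  (prefer integral on C2)
β2 stroke→J2  (only one flow-in slot at J3)
β1 stroke→TF1  (J2: last free bond brings flow in)
β0 stroke→J1  (TF1 one-in-one-out from 1)
β3 stroke→R1  (J1: bond 0 brought effort, rest push out)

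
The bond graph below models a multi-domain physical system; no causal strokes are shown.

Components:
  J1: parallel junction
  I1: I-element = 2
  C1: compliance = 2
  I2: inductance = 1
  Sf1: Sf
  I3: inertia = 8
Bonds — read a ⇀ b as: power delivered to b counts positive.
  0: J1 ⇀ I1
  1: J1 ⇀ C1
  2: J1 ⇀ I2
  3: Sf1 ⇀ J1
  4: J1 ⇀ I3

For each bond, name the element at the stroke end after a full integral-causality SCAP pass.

b0 stroke at I1
b1 stroke at J1
b2 stroke at I2
b3 stroke at Sf1
b4 stroke at I3

b3 →Sf1  (Sf1 fixes flow; stroke at Sf1)
b0 →I1  (prefer integral on I1)
b1 →J1  (prefer integral on C1)
b2 →I2  (0-jn J1 has e-setter on 1)
b4 →I3  (0-jn J1 has e-setter on 1)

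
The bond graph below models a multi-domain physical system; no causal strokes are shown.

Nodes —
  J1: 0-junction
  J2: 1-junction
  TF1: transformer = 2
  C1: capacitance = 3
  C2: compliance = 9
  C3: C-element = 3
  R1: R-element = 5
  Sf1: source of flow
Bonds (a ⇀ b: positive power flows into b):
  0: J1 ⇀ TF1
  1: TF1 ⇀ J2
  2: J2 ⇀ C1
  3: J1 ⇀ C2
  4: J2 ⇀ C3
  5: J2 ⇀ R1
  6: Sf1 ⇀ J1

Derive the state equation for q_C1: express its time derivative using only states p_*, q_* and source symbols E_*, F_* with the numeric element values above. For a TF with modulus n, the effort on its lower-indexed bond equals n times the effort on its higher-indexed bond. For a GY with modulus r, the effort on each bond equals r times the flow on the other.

bond 6 →Sf1  (Sf1: flow source, stroke at near end)
bond 2 →J2  (prefer integral on C1)
bond 3 →J1  (C2 integral (e out))
bond 0 →TF1  (J1 effort already set via bond 3)
bond 1 →J2  (TF1 one-in-one-out from 0)
bond 4 →J2  (prefer integral on C3)
bond 5 →R1  (J2 needs exactly one f-in)

dq_C1/dt = -q_C1/15 + q_C2/90 - q_C3/15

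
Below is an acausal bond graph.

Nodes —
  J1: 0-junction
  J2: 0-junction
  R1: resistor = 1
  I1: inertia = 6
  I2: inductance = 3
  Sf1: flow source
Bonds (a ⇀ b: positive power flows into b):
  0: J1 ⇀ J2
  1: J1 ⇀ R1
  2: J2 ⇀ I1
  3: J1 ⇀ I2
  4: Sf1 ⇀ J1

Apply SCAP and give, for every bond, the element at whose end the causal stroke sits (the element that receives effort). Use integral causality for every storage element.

#0 |J2
#1 |J1
#2 |I1
#3 |I2
#4 |Sf1

bond 4 stroke→Sf1  (Sf1 (Sf) sets flow on bond)
bond 2 stroke→I1  (I1 integral (f out))
bond 0 stroke→J2  (only one effort-in slot at J2)
bond 3 stroke→I2  (I2 outputs flow p/I2)
bond 1 stroke→J1  (closing 0-jn rule on J1)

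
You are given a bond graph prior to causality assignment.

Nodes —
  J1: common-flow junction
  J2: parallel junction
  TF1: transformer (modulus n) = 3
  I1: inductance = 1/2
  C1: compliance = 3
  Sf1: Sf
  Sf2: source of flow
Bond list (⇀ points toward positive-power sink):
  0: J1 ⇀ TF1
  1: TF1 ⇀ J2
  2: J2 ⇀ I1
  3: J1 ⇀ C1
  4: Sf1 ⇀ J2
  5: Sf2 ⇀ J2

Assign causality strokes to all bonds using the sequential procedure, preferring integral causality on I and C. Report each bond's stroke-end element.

β4 |Sf1  (Sf1 fixes flow; stroke at Sf1)
β5 |Sf2  (Sf2 fixes flow; stroke at Sf2)
β2 |I1  (I1: I, integral causality)
β1 |J2  (only one effort-in slot at J2)
β0 |TF1  (through TF1, causality passes straight; one stroke at TF1)
β3 |J1  (1-jn J1 has f-setter on 0)

b0 stroke→TF1
b1 stroke→J2
b2 stroke→I1
b3 stroke→J1
b4 stroke→Sf1
b5 stroke→Sf2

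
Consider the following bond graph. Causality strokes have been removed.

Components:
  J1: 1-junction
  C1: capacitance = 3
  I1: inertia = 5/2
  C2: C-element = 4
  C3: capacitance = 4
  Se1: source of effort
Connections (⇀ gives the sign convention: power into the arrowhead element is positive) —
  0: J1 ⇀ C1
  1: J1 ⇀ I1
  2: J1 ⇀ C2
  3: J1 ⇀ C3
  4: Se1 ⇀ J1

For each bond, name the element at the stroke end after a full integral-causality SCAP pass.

bond 4 |J1  (Se1: effort source, stroke at far end)
bond 0 |J1  (prefer integral on C1)
bond 1 |I1  (I1: I, integral causality)
bond 2 |J1  (1-jn J1 has f-setter on 1)
bond 3 |J1  (common-f at J1 fixed by 1)

#0 stroke→J1
#1 stroke→I1
#2 stroke→J1
#3 stroke→J1
#4 stroke→J1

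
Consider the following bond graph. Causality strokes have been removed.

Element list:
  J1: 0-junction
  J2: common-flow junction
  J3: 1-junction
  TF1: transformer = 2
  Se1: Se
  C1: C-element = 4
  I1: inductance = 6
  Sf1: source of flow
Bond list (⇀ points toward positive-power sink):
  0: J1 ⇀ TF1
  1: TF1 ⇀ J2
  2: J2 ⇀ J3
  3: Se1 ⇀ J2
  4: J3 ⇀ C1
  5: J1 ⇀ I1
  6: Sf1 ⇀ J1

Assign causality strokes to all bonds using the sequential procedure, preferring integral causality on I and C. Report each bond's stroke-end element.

bond 0 stroke at J1
bond 1 stroke at TF1
bond 2 stroke at J2
bond 3 stroke at J2
bond 4 stroke at J3
bond 5 stroke at I1
bond 6 stroke at Sf1

b3 stroke→J2  (source Se1 imposes e)
b6 stroke→Sf1  (Sf1 fixes flow; stroke at Sf1)
b4 stroke→J3  (C1: C, integral causality)
b2 stroke→J2  (only one flow-in slot at J3)
b1 stroke→TF1  (closing 1-jn rule on J2)
b0 stroke→J1  (through TF1, causality passes straight; one stroke at TF1)
b5 stroke→I1  (common-e at J1 fixed by 0)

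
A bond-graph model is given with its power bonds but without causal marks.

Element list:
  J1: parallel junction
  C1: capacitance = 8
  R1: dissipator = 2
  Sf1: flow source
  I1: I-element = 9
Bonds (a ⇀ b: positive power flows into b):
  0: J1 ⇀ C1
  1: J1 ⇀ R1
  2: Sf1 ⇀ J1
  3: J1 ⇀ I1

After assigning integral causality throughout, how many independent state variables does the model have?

#2 |Sf1  (Sf1 fixes flow; stroke at Sf1)
#0 |J1  (C1: C, integral causality)
#1 |R1  (J1: bond 0 brought effort, rest push out)
#3 |I1  (common-e at J1 fixed by 0)

2  (C1, I1 all integral)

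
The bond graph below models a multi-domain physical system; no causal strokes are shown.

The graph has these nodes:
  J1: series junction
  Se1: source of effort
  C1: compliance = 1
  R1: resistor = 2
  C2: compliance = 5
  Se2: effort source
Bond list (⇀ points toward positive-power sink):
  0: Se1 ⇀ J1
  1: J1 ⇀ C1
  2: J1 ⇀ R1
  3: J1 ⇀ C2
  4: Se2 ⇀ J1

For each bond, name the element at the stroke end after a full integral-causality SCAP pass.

b0 |J1
b1 |J1
b2 |R1
b3 |J1
b4 |J1

β0 stroke→J1  (source Se1 imposes e)
β4 stroke→J1  (Se2: effort source, stroke at far end)
β1 stroke→J1  (prefer integral on C1)
β3 stroke→J1  (prefer integral on C2)
β2 stroke→R1  (closing 1-jn rule on J1)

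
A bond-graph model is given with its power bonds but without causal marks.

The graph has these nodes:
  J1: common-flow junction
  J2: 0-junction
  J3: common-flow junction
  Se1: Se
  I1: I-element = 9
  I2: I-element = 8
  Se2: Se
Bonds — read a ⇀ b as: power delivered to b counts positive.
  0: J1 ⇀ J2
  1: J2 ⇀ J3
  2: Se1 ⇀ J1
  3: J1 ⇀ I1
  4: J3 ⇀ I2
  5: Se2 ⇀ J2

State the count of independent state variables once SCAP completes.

bond 2 stroke at J1  (Se1 (Se) sets effort on bond)
bond 5 stroke at J2  (source Se2 imposes e)
bond 0 stroke at J1  (common-e at J2 fixed by 5)
bond 1 stroke at J3  (J2: bond 5 brought effort, rest push out)
bond 4 stroke at I2  (J3 needs exactly one f-in)
bond 3 stroke at I1  (J1: last free bond brings flow in)

2  (I1, I2 all integral)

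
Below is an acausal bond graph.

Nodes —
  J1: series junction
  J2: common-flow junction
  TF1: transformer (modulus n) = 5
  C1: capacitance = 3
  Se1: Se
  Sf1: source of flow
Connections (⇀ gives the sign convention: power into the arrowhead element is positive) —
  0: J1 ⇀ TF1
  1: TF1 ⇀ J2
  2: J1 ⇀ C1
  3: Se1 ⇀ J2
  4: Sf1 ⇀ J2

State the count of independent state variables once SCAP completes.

#3 |J2  (Se1: effort source, stroke at far end)
#4 |Sf1  (Sf1: flow source, stroke at near end)
#1 |J2  (1-jn J2 has f-setter on 4)
#0 |TF1  (TF1 one-in-one-out from 1)
#2 |J1  (J1 flow already set via bond 0)

1  (C1 all integral)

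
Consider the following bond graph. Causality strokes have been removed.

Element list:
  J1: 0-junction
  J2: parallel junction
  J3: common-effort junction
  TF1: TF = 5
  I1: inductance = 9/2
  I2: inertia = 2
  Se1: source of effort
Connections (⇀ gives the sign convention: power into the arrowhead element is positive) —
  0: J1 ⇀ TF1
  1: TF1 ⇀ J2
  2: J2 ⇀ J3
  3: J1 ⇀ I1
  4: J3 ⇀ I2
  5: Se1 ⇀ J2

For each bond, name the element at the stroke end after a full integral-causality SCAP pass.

b5 stroke at J2  (source Se1 imposes e)
b1 stroke at TF1  (0-jn J2 has e-setter on 5)
b2 stroke at J3  (0-jn J2 has e-setter on 5)
b4 stroke at I2  (J3 effort already set via bond 2)
b0 stroke at J1  (TF1: transformer flips bond 1)
b3 stroke at I1  (J1 effort already set via bond 0)

β0 stroke→J1
β1 stroke→TF1
β2 stroke→J3
β3 stroke→I1
β4 stroke→I2
β5 stroke→J2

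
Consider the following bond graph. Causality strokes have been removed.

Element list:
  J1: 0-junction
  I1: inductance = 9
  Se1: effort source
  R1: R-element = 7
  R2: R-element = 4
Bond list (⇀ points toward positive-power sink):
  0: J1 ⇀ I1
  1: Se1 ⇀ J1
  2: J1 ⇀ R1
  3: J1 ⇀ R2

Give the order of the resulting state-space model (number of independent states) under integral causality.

1  (I1 all integral)

β1 →J1  (source Se1 imposes e)
β0 →I1  (0-jn J1 has e-setter on 1)
β2 →R1  (J1: bond 1 brought effort, rest push out)
β3 →R2  (0-jn J1 has e-setter on 1)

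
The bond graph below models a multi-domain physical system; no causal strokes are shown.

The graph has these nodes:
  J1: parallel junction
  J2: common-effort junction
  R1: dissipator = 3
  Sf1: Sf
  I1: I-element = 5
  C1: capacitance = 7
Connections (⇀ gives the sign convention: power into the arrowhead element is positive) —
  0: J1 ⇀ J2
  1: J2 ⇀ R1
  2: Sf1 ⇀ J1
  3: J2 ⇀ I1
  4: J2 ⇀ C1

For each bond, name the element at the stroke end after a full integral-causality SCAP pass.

β2 stroke at Sf1  (Sf1 (Sf) sets flow on bond)
β0 stroke at J1  (only one effort-in slot at J1)
β3 stroke at I1  (prefer integral on I1)
β4 stroke at J2  (C1 integral (e out))
β1 stroke at R1  (0-jn J2 has e-setter on 4)

#0 stroke at J1
#1 stroke at R1
#2 stroke at Sf1
#3 stroke at I1
#4 stroke at J2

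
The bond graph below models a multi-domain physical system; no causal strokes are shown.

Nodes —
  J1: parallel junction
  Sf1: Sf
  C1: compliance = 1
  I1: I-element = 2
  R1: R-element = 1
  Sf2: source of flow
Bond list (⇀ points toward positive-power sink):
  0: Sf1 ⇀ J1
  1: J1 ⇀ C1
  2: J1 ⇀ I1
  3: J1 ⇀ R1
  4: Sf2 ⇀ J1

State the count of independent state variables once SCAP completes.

β0 stroke at Sf1  (Sf1 (Sf) sets flow on bond)
β4 stroke at Sf2  (Sf2 fixes flow; stroke at Sf2)
β1 stroke at J1  (prefer integral on C1)
β2 stroke at I1  (0-jn J1 has e-setter on 1)
β3 stroke at R1  (common-e at J1 fixed by 1)

2  (C1, I1 all integral)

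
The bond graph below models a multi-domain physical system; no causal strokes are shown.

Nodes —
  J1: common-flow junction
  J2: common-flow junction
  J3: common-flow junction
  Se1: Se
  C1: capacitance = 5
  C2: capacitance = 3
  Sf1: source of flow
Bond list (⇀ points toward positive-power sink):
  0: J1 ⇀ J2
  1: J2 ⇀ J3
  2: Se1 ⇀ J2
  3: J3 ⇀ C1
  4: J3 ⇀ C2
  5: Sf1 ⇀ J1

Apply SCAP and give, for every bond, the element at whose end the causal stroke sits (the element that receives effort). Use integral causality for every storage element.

b0 stroke at J1
b1 stroke at J2
b2 stroke at J2
b3 stroke at J3
b4 stroke at J3
b5 stroke at Sf1

b2 stroke at J2  (Se1: effort source, stroke at far end)
b5 stroke at Sf1  (source Sf1 imposes f)
b0 stroke at J1  (J1 flow already set via bond 5)
b1 stroke at J2  (J2: bond 0 brought flow, rest push out)
b3 stroke at J3  (J3 flow already set via bond 1)
b4 stroke at J3  (common-f at J3 fixed by 1)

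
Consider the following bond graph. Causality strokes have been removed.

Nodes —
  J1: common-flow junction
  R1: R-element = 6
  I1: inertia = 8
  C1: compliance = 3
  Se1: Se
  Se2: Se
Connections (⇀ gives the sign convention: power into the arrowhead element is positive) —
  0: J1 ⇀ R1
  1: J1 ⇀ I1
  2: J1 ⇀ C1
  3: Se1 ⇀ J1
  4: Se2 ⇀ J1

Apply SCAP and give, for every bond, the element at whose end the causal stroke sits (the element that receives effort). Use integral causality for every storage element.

#0 →J1
#1 →I1
#2 →J1
#3 →J1
#4 →J1

b3 stroke at J1  (source Se1 imposes e)
b4 stroke at J1  (Se2 (Se) sets effort on bond)
b1 stroke at I1  (I1 outputs flow p/I1)
b0 stroke at J1  (common-f at J1 fixed by 1)
b2 stroke at J1  (J1 flow already set via bond 1)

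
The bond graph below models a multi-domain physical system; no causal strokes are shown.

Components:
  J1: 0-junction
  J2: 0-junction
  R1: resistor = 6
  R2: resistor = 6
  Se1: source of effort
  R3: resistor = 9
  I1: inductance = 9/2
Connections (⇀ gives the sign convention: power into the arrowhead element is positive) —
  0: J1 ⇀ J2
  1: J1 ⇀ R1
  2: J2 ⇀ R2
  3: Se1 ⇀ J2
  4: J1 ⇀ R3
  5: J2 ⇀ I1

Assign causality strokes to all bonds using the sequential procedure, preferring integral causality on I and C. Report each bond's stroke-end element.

bond 0 stroke at J1
bond 1 stroke at R1
bond 2 stroke at R2
bond 3 stroke at J2
bond 4 stroke at R3
bond 5 stroke at I1

bond 3 stroke→J2  (source Se1 imposes e)
bond 0 stroke→J1  (0-jn J2 has e-setter on 3)
bond 2 stroke→R2  (0-jn J2 has e-setter on 3)
bond 5 stroke→I1  (J2: bond 3 brought effort, rest push out)
bond 1 stroke→R1  (J1: bond 0 brought effort, rest push out)
bond 4 stroke→R3  (J1: bond 0 brought effort, rest push out)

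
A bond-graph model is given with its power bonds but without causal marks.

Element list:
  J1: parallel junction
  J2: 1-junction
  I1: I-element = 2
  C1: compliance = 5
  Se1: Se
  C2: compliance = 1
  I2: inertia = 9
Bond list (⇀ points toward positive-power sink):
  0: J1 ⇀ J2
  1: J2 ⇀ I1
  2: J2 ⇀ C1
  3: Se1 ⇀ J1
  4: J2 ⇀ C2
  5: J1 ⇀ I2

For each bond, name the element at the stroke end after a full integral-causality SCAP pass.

#3 →J1  (source Se1 imposes e)
#0 →J2  (J1: bond 3 brought effort, rest push out)
#5 →I2  (J1: bond 3 brought effort, rest push out)
#1 →I1  (I1 outputs flow p/I1)
#2 →J2  (common-f at J2 fixed by 1)
#4 →J2  (J2 flow already set via bond 1)

b0 →J2
b1 →I1
b2 →J2
b3 →J1
b4 →J2
b5 →I2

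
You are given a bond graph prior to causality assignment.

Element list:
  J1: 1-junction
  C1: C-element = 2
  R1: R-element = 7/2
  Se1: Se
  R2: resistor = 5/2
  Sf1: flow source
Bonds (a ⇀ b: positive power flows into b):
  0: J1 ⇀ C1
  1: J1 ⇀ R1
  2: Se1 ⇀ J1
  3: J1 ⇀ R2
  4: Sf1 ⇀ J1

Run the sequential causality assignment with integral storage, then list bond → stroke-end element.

bond 2 →J1  (Se1 fixes effort; stroke away)
bond 4 →Sf1  (Sf1: flow source, stroke at near end)
bond 0 →J1  (1-jn J1 has f-setter on 4)
bond 1 →J1  (J1: bond 4 brought flow, rest push out)
bond 3 →J1  (J1 flow already set via bond 4)

bond 0 stroke→J1
bond 1 stroke→J1
bond 2 stroke→J1
bond 3 stroke→J1
bond 4 stroke→Sf1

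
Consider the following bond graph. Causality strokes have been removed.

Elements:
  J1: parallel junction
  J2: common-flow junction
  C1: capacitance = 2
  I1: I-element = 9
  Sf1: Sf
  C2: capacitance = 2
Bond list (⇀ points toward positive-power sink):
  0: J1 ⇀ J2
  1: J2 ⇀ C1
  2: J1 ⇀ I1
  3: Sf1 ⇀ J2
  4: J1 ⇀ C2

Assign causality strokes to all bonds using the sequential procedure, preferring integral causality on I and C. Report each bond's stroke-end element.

#0 →J2
#1 →J2
#2 →I1
#3 →Sf1
#4 →J1

bond 3 stroke at Sf1  (Sf1: flow source, stroke at near end)
bond 0 stroke at J2  (J2: bond 3 brought flow, rest push out)
bond 1 stroke at J2  (J2 flow already set via bond 3)
bond 2 stroke at I1  (prefer integral on I1)
bond 4 stroke at J1  (only one effort-in slot at J1)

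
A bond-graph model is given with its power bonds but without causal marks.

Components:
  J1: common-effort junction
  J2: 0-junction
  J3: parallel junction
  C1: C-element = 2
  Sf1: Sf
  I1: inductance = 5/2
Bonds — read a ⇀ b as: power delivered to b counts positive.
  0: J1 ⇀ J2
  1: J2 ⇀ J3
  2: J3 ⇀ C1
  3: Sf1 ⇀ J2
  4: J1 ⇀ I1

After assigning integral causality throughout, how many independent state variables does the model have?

bond 3 stroke→Sf1  (Sf1: flow source, stroke at near end)
bond 2 stroke→J3  (prefer integral on C1)
bond 1 stroke→J2  (J3: bond 2 brought effort, rest push out)
bond 0 stroke→J1  (J2 effort already set via bond 1)
bond 4 stroke→I1  (0-jn J1 has e-setter on 0)

2  (C1, I1 all integral)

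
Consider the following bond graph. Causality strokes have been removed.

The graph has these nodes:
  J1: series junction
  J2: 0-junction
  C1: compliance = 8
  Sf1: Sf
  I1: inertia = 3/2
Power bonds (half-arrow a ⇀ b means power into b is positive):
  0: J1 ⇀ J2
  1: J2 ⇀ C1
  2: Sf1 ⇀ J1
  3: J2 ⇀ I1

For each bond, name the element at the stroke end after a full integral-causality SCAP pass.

β0 stroke→J1
β1 stroke→J2
β2 stroke→Sf1
β3 stroke→I1

bond 2 stroke→Sf1  (source Sf1 imposes f)
bond 0 stroke→J1  (common-f at J1 fixed by 2)
bond 1 stroke→J2  (C1: C, integral causality)
bond 3 stroke→I1  (0-jn J2 has e-setter on 1)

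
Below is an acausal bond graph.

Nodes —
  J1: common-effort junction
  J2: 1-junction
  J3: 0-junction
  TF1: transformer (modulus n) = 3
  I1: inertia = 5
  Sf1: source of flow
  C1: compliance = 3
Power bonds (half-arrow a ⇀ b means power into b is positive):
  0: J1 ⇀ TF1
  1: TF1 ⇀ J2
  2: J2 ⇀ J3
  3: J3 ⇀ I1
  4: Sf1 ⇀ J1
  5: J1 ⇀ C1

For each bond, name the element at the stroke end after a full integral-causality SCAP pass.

b0 stroke→TF1
b1 stroke→J2
b2 stroke→J3
b3 stroke→I1
b4 stroke→Sf1
b5 stroke→J1

β4 |Sf1  (Sf1 (Sf) sets flow on bond)
β3 |I1  (prefer integral on I1)
β2 |J3  (J3 needs exactly one e-in)
β1 |J2  (J2 flow already set via bond 2)
β0 |TF1  (TF1 one-in-one-out from 1)
β5 |J1  (closing 0-jn rule on J1)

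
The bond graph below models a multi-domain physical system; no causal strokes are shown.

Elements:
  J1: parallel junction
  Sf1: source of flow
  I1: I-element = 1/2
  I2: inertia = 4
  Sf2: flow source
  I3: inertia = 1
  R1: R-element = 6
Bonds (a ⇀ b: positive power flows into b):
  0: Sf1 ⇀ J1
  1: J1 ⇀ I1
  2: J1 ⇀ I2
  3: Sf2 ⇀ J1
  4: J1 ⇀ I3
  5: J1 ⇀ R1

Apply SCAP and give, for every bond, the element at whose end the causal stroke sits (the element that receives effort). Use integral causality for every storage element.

b0 →Sf1
b1 →I1
b2 →I2
b3 →Sf2
b4 →I3
b5 →J1

bond 0 →Sf1  (Sf1: flow source, stroke at near end)
bond 3 →Sf2  (source Sf2 imposes f)
bond 1 →I1  (I1 integral (f out))
bond 2 →I2  (I2 outputs flow p/I2)
bond 4 →I3  (I3: I, integral causality)
bond 5 →J1  (J1: last free bond brings effort in)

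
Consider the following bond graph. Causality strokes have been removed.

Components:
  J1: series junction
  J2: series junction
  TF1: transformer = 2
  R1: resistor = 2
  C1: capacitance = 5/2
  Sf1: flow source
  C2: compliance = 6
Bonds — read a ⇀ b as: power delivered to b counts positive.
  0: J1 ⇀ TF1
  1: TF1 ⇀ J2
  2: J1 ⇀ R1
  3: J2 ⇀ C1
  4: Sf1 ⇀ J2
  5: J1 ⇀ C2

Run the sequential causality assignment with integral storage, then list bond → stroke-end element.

bond 0 stroke→TF1
bond 1 stroke→J2
bond 2 stroke→J1
bond 3 stroke→J2
bond 4 stroke→Sf1
bond 5 stroke→J1

b4 |Sf1  (Sf1 (Sf) sets flow on bond)
b1 |J2  (1-jn J2 has f-setter on 4)
b3 |J2  (common-f at J2 fixed by 4)
b0 |TF1  (TF1: transformer flips bond 1)
b2 |J1  (J1: bond 0 brought flow, rest push out)
b5 |J1  (1-jn J1 has f-setter on 0)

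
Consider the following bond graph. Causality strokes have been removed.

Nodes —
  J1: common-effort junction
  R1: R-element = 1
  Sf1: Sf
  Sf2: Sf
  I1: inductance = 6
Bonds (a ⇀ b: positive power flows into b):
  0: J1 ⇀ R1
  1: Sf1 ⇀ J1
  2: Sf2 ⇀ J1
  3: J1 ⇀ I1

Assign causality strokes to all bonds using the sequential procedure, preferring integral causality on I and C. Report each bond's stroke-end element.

b0 |J1
b1 |Sf1
b2 |Sf2
b3 |I1

bond 1 →Sf1  (Sf1: flow source, stroke at near end)
bond 2 →Sf2  (Sf2 fixes flow; stroke at Sf2)
bond 3 →I1  (I1 outputs flow p/I1)
bond 0 →J1  (only one effort-in slot at J1)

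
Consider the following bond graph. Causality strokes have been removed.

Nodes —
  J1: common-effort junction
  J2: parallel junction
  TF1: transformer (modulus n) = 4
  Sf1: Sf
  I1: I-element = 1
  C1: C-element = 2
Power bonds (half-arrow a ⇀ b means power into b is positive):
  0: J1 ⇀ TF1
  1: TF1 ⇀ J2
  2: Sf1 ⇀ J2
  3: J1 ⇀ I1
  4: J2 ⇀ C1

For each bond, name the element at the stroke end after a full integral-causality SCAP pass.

#2 |Sf1  (Sf1 (Sf) sets flow on bond)
#3 |I1  (I1: I, integral causality)
#0 |J1  (J1: last free bond brings effort in)
#1 |TF1  (TF1: transformer flips bond 0)
#4 |J2  (J2: last free bond brings effort in)

b0 →J1
b1 →TF1
b2 →Sf1
b3 →I1
b4 →J2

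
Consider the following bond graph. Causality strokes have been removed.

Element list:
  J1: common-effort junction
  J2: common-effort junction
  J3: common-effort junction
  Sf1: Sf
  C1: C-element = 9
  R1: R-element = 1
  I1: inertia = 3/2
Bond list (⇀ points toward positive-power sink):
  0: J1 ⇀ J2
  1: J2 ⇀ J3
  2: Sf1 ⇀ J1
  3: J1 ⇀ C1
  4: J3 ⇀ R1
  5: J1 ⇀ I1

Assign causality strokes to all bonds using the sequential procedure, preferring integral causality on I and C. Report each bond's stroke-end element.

β2 stroke at Sf1  (Sf1: flow source, stroke at near end)
β3 stroke at J1  (C1: C, integral causality)
β0 stroke at J2  (0-jn J1 has e-setter on 3)
β5 stroke at I1  (J1 effort already set via bond 3)
β1 stroke at J3  (0-jn J2 has e-setter on 0)
β4 stroke at R1  (0-jn J3 has e-setter on 1)

bond 0 →J2
bond 1 →J3
bond 2 →Sf1
bond 3 →J1
bond 4 →R1
bond 5 →I1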